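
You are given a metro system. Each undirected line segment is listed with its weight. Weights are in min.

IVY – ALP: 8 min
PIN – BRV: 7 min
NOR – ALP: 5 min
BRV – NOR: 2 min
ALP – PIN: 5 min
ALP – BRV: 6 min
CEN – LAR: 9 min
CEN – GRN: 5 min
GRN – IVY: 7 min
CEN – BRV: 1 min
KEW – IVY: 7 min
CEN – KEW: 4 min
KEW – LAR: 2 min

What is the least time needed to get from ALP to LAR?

13 min

Running Dijkstra from ALP:
ALP: 0
PIN: 5  (via ALP)
NOR: 5  (via ALP)
BRV: 6  (via ALP)
CEN: 7  (via BRV)
IVY: 8  (via ALP)
KEW: 11  (via CEN)
GRN: 12  (via CEN)
LAR: 13  (via KEW)
Shortest route: ALP–BRV–CEN–KEW–LAR = 13 min.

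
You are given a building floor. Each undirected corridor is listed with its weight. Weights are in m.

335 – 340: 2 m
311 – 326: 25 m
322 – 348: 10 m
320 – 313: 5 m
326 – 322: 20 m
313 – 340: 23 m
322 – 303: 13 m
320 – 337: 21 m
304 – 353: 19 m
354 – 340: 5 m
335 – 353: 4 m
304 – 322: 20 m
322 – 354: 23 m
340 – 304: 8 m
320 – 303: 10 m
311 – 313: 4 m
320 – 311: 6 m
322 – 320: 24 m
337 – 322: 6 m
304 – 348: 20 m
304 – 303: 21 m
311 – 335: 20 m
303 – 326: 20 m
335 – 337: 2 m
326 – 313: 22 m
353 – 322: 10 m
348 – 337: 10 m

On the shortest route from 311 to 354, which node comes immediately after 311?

335

Enumerating some paths:
311–335–340–354: 20+2+5 = 27
311–313–340–354: 4+23+5 = 32
311–320–337–335–340–354: 6+21+2+2+5 = 36
311–313–320–337–335–340–354: 4+5+21+2+2+5 = 39
Cheapest is 311–335–340–354 at 27 m.
So from 311 the first move is to 335.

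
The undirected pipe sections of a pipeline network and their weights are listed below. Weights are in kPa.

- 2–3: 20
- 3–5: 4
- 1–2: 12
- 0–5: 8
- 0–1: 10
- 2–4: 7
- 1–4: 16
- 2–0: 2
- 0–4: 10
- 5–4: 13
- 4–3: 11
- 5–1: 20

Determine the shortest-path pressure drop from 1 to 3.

22 kPa

Enumerating some paths:
1–0–5–3: 10+8+4 = 22
1–5–3: 20+4 = 24
Cheapest is 1–0–5–3 at 22 kPa.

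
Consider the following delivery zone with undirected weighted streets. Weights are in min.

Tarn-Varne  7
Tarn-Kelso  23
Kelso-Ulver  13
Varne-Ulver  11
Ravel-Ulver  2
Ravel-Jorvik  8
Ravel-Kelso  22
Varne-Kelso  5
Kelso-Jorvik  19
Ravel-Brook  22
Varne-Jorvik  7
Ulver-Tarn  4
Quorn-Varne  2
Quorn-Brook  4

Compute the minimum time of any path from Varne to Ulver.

11 min

Shortest distances from Varne:
Varne: 0
Quorn: 2  (via Varne)
Kelso: 5  (via Varne)
Brook: 6  (via Quorn)
Tarn: 7  (via Varne)
Jorvik: 7  (via Varne)
Ulver: 11  (via Varne)
Shortest route: Varne–Ulver = 11 min.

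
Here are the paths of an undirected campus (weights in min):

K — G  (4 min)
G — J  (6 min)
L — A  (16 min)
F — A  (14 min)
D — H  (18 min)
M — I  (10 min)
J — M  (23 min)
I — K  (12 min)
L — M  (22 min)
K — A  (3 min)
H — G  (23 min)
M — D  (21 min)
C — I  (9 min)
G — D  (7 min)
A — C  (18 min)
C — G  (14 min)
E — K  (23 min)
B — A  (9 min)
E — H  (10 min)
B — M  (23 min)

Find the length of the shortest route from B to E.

35 min

Candidate routes:
B - A - K - E: 9+3+23 = 35
B - A - K - G - H - E: 9+3+4+23+10 = 49
B - A - K - G - D - H - E: 9+3+4+7+18+10 = 51
B - M - I - K - E: 23+10+12+23 = 68
The minimum is 35 min via B - A - K - E.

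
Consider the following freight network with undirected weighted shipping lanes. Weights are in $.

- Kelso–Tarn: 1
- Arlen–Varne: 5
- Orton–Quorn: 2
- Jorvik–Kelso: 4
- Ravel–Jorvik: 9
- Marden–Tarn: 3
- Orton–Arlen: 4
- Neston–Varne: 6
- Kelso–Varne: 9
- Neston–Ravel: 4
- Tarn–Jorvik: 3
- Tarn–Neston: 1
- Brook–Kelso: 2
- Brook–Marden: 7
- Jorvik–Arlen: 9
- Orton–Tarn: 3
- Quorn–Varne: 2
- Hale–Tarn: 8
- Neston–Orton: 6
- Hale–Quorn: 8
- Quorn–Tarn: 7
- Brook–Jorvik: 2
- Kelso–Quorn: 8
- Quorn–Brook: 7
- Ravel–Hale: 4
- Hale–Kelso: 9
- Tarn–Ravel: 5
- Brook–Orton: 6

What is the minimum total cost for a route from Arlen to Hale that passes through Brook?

Shortest Arlen→Brook: Arlen → Orton → Brook = 10
Shortest Brook→Hale: Brook → Kelso → Hale = 11
Total via Brook: 10 + 11 = $21.

$21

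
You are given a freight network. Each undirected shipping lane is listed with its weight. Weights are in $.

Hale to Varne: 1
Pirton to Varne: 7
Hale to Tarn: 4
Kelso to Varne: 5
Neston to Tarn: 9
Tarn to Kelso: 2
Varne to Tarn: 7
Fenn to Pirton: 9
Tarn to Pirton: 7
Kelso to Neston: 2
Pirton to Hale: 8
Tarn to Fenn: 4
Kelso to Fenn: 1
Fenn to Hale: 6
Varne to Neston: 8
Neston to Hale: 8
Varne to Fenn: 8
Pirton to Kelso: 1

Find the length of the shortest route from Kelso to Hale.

Compare a few routes:
Kelso–Pirton–Hale: 1+8 = 9
Kelso–Tarn–Hale: 2+4 = 6
Kelso–Pirton–Varne–Hale: 1+7+1 = 9
Kelso–Fenn–Hale: 1+6 = 7
Cheapest is Kelso–Tarn–Hale at $6.

$6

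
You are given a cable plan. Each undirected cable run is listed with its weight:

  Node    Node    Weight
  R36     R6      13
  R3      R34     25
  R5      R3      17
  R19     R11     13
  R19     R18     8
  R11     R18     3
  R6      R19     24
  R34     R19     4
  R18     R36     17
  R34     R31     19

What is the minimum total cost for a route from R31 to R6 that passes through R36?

Shortest R31→R36: R31–R34–R19–R18–R36 = 48
Best R36 to R6: R36–R6 costing 13
Total via R36: 48 + 13 = 61.

61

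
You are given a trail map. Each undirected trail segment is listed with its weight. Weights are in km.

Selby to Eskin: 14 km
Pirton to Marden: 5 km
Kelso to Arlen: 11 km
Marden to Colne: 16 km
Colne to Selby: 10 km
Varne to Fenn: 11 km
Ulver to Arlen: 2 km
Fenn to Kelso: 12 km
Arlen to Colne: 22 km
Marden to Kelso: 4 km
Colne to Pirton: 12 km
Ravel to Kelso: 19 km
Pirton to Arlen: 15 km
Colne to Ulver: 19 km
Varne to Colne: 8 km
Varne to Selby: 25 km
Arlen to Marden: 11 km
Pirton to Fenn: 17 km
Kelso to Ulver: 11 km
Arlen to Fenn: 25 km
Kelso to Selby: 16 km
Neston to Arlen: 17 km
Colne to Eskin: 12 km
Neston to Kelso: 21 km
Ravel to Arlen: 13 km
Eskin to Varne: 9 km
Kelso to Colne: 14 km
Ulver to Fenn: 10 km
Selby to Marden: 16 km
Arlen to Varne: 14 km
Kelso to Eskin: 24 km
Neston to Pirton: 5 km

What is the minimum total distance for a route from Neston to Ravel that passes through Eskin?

65 km

Shortest Neston→Eskin: Neston → Pirton → Colne → Eskin = 29
Shortest Eskin→Ravel: Eskin → Varne → Arlen → Ravel = 36
Total via Eskin: 29 + 36 = 65 km.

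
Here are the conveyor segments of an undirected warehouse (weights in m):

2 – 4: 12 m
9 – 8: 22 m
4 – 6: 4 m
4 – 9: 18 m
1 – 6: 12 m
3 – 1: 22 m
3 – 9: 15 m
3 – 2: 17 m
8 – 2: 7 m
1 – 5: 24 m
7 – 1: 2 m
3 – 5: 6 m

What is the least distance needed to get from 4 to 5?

Shortest distances from 4:
4: 0
6: 4  (via 4)
2: 12  (via 4)
1: 16  (via 6)
7: 18  (via 1)
9: 18  (via 4)
8: 19  (via 2)
3: 29  (via 2)
5: 35  (via 3)
Shortest route: 4 → 2 → 3 → 5 = 35 m.

35 m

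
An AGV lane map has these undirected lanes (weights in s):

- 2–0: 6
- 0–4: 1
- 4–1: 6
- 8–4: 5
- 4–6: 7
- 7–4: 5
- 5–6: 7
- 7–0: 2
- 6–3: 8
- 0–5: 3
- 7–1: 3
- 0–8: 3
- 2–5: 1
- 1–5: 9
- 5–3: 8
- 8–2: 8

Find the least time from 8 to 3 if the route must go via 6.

Best 8 to 6: 8 → 0 → 4 → 6 costing 11
Best 6 to 3: 6 → 3 costing 8
Total via 6: 11 + 8 = 19 s.

19 s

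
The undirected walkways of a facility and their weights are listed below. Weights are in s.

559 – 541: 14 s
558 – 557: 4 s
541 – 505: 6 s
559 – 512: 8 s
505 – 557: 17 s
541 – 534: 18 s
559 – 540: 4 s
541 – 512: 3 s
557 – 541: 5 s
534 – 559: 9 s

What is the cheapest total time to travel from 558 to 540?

24 s

Shortest distances from 558:
558: 0
557: 4  (via 558)
541: 9  (via 557)
512: 12  (via 541)
505: 15  (via 541)
559: 20  (via 512)
540: 24  (via 559)
Shortest route: 558–557–541–512–559–540 = 24 s.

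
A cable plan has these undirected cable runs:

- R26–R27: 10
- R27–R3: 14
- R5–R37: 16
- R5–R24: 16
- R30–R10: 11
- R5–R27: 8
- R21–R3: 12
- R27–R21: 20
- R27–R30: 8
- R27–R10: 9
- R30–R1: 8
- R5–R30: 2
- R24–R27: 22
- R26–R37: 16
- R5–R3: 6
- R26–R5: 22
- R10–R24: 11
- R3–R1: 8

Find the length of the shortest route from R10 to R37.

Shortest distances from R10:
R10: 0
R27: 9  (via R10)
R24: 11  (via R10)
R30: 11  (via R10)
R5: 13  (via R30)
R26: 19  (via R27)
R1: 19  (via R30)
R3: 19  (via R5)
R37: 29  (via R5)
Shortest route: R10 → R30 → R5 → R37 = 29.

29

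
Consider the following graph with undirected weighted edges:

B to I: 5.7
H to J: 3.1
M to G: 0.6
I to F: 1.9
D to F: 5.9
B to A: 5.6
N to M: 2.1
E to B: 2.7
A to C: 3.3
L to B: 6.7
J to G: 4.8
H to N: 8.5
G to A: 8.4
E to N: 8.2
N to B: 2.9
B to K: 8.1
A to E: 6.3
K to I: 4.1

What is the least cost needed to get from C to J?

Shortest distances from C:
C: 0
A: 3.3  (via C)
B: 8.9  (via A)
E: 9.6  (via A)
G: 11.7  (via A)
N: 11.8  (via B)
M: 12.3  (via G)
I: 14.6  (via B)
L: 15.6  (via B)
F: 16.5  (via I)
J: 16.5  (via G)
Shortest route: C–A–G–J = 16.5.

16.5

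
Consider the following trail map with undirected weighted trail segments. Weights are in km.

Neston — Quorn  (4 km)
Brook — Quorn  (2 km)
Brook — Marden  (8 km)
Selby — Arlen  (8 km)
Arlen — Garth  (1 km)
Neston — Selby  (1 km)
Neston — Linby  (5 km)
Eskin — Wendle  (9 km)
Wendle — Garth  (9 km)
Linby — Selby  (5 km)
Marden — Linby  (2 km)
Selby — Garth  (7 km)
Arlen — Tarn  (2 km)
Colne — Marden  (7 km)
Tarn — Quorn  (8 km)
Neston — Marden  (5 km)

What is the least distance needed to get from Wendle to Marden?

Candidate routes:
Wendle - Garth - Selby - Neston - Marden: 9+7+1+5 = 22
Wendle - Garth - Selby - Linby - Marden: 9+7+5+2 = 23
Wendle - Garth - Arlen - Selby - Neston - Marden: 9+1+8+1+5 = 24
The minimum is 22 km via Wendle - Garth - Selby - Neston - Marden.

22 km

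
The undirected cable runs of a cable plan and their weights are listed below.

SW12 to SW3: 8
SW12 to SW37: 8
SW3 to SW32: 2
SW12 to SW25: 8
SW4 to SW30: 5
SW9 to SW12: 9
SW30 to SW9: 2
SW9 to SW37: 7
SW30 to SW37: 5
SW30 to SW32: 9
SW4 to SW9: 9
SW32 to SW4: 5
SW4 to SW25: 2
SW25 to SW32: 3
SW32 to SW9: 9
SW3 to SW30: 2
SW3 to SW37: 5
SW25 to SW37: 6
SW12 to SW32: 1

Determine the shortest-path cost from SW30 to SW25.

7

Settle nodes by increasing distance from SW30:
SW30: 0
SW9: 2  (via SW30)
SW3: 2  (via SW30)
SW32: 4  (via SW3)
SW37: 5  (via SW30)
SW4: 5  (via SW30)
SW12: 5  (via SW32)
SW25: 7  (via SW32)
Shortest route: SW30 → SW3 → SW32 → SW25 = 7.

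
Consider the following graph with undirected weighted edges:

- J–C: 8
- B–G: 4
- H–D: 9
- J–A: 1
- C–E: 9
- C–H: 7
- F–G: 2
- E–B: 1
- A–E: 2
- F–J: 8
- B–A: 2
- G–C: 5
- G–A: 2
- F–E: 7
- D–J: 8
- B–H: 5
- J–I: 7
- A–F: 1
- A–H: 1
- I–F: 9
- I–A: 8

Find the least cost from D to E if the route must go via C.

25

Best D to C: D → J → C costing 16
Shortest C→E: C → E = 9
Total via C: 16 + 9 = 25.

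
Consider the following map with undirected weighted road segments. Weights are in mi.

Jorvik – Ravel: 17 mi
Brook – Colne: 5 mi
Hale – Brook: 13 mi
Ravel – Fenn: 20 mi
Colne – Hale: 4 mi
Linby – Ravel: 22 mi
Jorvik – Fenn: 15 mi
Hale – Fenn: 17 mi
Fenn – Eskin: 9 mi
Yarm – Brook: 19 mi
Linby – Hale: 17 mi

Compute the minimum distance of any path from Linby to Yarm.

45 mi

Running Dijkstra from Linby:
Linby: 0
Hale: 17  (via Linby)
Colne: 21  (via Hale)
Ravel: 22  (via Linby)
Brook: 26  (via Colne)
Fenn: 34  (via Hale)
Jorvik: 39  (via Ravel)
Eskin: 43  (via Fenn)
Yarm: 45  (via Brook)
Shortest route: Linby → Hale → Colne → Brook → Yarm = 45 mi.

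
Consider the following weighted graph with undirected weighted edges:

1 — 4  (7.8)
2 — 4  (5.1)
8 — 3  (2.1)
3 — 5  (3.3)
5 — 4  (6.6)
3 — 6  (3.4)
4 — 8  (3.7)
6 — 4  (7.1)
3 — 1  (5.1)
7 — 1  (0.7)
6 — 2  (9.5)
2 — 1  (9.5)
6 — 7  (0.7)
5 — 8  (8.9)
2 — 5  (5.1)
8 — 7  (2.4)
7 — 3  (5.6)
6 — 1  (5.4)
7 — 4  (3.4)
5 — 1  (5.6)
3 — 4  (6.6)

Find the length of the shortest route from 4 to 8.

Shortest distances from 4:
4: 0
7: 3.4  (via 4)
8: 3.7  (via 4)
Shortest route: 4–8 = 3.7.

3.7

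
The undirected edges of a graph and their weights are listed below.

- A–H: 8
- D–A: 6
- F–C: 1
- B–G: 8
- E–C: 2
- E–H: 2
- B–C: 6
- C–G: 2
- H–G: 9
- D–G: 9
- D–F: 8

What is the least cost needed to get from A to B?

Compare a few routes:
A–H–E–C–G–B: 8+2+2+2+8 = 22
A–D–F–C–B: 6+8+1+6 = 21
A–H–E–C–B: 8+2+2+6 = 18
The minimum is 18 via A–H–E–C–B.

18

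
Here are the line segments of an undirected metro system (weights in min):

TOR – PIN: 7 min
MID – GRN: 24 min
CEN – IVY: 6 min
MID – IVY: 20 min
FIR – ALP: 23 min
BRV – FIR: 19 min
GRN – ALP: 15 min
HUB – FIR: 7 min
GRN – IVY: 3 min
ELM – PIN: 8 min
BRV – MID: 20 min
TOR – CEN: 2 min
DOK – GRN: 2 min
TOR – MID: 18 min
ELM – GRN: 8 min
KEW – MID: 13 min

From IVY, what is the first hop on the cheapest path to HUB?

GRN

Enumerating some paths:
IVY → GRN → ALP → FIR → HUB: 3+15+23+7 = 48
IVY → MID → BRV → FIR → HUB: 20+20+19+7 = 66
Cheapest is IVY → GRN → ALP → FIR → HUB at 48 min.
So from IVY the first move is to GRN.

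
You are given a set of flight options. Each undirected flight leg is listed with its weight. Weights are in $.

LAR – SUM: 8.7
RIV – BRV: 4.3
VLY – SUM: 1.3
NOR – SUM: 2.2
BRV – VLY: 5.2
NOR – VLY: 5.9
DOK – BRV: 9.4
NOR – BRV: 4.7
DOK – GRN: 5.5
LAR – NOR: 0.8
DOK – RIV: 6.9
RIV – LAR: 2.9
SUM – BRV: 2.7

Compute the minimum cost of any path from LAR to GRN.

Running Dijkstra from LAR:
LAR: 0
NOR: 0.8  (via LAR)
RIV: 2.9  (via LAR)
SUM: 3  (via NOR)
VLY: 4.3  (via SUM)
BRV: 5.5  (via NOR)
DOK: 9.8  (via RIV)
GRN: 15.3  (via DOK)
Shortest route: LAR → RIV → DOK → GRN = $15.3.

$15.3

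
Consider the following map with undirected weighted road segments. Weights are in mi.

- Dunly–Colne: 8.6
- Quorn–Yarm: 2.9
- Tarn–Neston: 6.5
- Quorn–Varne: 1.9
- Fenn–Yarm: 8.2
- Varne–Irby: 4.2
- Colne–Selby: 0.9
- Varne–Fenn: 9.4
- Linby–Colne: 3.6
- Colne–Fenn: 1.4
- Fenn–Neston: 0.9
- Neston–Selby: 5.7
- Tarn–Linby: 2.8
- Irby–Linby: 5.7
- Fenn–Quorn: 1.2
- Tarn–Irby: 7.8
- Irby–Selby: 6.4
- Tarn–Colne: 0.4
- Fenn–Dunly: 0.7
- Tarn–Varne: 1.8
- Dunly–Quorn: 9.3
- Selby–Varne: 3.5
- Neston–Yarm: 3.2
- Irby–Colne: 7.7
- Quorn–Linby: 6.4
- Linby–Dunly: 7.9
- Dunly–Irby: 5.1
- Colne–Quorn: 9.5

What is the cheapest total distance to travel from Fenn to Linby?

4.6 mi

Shortest distances from Fenn:
Fenn: 0
Dunly: 0.7  (via Fenn)
Neston: 0.9  (via Fenn)
Quorn: 1.2  (via Fenn)
Colne: 1.4  (via Fenn)
Tarn: 1.8  (via Colne)
Selby: 2.3  (via Colne)
Varne: 3.1  (via Quorn)
Yarm: 4.1  (via Neston)
Linby: 4.6  (via Tarn)
Shortest route: Fenn–Colne–Tarn–Linby = 4.6 mi.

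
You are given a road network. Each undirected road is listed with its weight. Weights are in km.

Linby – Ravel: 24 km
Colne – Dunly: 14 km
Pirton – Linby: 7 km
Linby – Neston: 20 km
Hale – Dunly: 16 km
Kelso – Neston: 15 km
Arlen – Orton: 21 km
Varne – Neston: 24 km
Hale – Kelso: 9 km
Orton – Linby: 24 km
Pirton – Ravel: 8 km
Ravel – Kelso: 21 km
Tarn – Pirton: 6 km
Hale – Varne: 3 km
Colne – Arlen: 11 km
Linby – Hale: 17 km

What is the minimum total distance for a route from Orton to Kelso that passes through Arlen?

Best Orton to Arlen: Orton → Arlen costing 21
Best Arlen to Kelso: Arlen → Colne → Dunly → Hale → Kelso costing 50
Total via Arlen: 21 + 50 = 71 km.

71 km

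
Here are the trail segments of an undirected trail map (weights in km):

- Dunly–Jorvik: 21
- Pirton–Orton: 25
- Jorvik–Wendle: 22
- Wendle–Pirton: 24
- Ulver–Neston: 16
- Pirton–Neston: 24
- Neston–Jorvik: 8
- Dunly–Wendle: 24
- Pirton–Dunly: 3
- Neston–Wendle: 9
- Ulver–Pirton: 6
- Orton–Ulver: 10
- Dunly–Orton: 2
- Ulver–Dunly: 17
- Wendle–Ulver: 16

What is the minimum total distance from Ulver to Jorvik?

24 km

Running Dijkstra from Ulver:
Ulver: 0
Pirton: 6  (via Ulver)
Dunly: 9  (via Pirton)
Orton: 10  (via Ulver)
Wendle: 16  (via Ulver)
Neston: 16  (via Ulver)
Jorvik: 24  (via Neston)
Shortest route: Ulver → Neston → Jorvik = 24 km.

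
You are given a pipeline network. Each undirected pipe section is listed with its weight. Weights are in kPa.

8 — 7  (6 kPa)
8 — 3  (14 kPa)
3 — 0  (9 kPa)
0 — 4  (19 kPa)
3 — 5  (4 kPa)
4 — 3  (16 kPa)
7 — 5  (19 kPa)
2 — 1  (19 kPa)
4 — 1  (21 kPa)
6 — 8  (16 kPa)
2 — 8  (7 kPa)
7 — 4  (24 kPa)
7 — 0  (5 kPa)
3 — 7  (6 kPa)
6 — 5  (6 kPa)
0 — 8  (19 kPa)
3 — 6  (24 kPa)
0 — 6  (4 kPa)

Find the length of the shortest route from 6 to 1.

Compare a few routes:
6 → 0 → 7 → 8 → 2 → 1: 4+5+6+7+19 = 41
6 → 8 → 2 → 1: 16+7+19 = 42
Cheapest is 6 → 0 → 7 → 8 → 2 → 1 at 41 kPa.

41 kPa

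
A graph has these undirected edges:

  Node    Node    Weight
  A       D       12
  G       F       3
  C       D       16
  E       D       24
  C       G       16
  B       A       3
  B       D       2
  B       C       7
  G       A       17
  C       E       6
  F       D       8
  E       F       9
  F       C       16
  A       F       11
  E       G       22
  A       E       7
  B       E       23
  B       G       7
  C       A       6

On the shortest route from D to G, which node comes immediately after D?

B

Enumerating some paths:
D - B - A - F - G: 2+3+11+3 = 19
D - F - G: 8+3 = 11
D - B - G: 2+7 = 9
Cheapest is D - B - G at 9.
So from D the first move is to B.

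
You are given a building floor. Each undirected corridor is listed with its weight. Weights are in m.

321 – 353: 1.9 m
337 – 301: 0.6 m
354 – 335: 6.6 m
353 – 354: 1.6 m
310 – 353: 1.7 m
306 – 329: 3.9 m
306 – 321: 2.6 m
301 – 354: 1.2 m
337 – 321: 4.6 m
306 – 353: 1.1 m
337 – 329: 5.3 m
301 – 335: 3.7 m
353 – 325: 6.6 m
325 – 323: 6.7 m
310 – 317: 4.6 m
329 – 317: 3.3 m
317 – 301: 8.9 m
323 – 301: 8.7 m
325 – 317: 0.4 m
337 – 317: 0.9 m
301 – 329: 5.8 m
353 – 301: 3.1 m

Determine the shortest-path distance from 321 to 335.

Running Dijkstra from 321:
321: 0
353: 1.9  (via 321)
306: 2.6  (via 321)
354: 3.5  (via 353)
310: 3.6  (via 353)
337: 4.6  (via 321)
301: 4.7  (via 354)
317: 5.5  (via 337)
325: 5.9  (via 317)
329: 6.5  (via 306)
335: 8.4  (via 301)
Shortest route: 321–353–354–301–335 = 8.4 m.

8.4 m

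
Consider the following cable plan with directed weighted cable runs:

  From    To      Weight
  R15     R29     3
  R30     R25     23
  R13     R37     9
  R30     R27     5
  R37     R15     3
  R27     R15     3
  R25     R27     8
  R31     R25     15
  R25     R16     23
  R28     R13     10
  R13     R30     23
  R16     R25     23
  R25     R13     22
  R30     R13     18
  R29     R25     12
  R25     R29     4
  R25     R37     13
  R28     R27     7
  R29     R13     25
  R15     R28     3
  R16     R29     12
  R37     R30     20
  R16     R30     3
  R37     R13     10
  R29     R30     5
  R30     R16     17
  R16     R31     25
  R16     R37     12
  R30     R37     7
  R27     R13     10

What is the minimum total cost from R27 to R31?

53

Compare a few routes:
R27–R15–R29–R25–R16–R31: 3+3+12+23+25 = 66
R27–R15–R29–R30–R16–R31: 3+3+5+17+25 = 53
Cheapest is R27–R15–R29–R30–R16–R31 at 53.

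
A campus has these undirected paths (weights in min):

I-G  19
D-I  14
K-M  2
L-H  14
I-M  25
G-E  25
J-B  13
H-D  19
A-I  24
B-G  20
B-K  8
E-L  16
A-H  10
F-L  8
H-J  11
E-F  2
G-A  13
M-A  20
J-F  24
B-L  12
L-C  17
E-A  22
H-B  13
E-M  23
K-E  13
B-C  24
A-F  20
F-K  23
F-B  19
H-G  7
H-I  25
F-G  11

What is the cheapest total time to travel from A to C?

41 min

Enumerating some paths:
A - H - L - C: 10+14+17 = 41
A - F - L - C: 20+8+17 = 45
Cheapest is A - H - L - C at 41 min.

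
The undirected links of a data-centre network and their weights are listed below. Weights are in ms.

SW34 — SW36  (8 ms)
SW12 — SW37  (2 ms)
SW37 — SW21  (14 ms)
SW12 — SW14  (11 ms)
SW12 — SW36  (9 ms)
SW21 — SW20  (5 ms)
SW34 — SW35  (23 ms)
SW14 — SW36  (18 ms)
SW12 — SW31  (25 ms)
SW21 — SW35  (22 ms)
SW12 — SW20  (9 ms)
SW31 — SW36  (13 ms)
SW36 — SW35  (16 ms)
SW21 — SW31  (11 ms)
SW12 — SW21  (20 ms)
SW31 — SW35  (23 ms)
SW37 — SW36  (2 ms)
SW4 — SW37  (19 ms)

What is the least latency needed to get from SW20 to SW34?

Enumerating some paths:
SW20 → SW21 → SW37 → SW36 → SW34: 5+14+2+8 = 29
SW20 → SW12 → SW36 → SW34: 9+9+8 = 26
SW20 → SW12 → SW37 → SW36 → SW34: 9+2+2+8 = 21
Cheapest is SW20 → SW12 → SW37 → SW36 → SW34 at 21 ms.

21 ms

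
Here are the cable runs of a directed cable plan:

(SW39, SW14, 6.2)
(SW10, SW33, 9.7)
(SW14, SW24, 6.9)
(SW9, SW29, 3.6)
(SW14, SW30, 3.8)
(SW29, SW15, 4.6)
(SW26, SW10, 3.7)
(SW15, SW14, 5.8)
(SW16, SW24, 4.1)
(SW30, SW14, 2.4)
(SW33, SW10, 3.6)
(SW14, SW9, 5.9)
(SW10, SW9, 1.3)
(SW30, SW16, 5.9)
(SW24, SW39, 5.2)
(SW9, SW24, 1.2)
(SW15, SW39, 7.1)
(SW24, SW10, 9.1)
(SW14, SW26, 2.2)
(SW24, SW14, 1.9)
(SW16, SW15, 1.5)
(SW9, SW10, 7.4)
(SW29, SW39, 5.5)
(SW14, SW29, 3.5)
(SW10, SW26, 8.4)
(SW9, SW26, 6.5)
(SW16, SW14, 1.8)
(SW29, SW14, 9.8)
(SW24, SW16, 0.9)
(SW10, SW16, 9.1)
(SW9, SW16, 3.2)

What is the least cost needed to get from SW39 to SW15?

Enumerating some paths:
SW39 → SW14 → SW9 → SW16 → SW15: 6.2+5.9+3.2+1.5 = 16.8
SW39 → SW14 → SW9 → SW24 → SW16 → SW15: 6.2+5.9+1.2+0.9+1.5 = 15.7
SW39 → SW14 → SW24 → SW16 → SW15: 6.2+6.9+0.9+1.5 = 15.5
SW39 → SW14 → SW29 → SW15: 6.2+3.5+4.6 = 14.3
Cheapest is SW39 → SW14 → SW29 → SW15 at 14.3.

14.3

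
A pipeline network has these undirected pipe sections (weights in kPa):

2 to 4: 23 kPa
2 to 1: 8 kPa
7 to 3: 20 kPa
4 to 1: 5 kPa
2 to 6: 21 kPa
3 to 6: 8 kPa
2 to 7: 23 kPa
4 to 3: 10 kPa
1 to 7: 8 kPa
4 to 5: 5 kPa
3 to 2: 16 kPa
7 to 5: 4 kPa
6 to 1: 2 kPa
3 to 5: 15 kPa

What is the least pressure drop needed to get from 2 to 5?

Settle nodes by increasing distance from 2:
2: 0
1: 8  (via 2)
6: 10  (via 1)
4: 13  (via 1)
3: 16  (via 2)
7: 16  (via 1)
5: 18  (via 4)
Shortest route: 2 → 1 → 4 → 5 = 18 kPa.

18 kPa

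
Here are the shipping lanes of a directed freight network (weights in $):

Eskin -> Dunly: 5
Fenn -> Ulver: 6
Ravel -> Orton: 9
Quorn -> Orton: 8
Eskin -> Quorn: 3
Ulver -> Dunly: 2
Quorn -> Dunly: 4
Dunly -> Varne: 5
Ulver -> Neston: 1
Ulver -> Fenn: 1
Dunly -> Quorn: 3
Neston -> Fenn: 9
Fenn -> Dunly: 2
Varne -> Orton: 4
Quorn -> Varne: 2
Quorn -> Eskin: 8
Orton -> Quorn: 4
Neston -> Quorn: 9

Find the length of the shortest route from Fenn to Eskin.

Shortest distances from Fenn:
Fenn: 0
Dunly: 2  (via Fenn)
Quorn: 5  (via Dunly)
Ulver: 6  (via Fenn)
Neston: 7  (via Ulver)
Varne: 7  (via Dunly)
Orton: 11  (via Varne)
Eskin: 13  (via Quorn)
Shortest route: Fenn → Dunly → Quorn → Eskin = $13.

$13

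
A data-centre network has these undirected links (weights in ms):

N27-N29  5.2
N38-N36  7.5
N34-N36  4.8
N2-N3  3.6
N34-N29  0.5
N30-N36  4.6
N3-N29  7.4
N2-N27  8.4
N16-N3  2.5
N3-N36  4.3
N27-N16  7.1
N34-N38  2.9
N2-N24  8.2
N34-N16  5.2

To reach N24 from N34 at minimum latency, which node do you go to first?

N16

Candidate routes:
N34 - N16 - N3 - N2 - N24: 5.2+2.5+3.6+8.2 = 19.5
N34 - N29 - N3 - N2 - N24: 0.5+7.4+3.6+8.2 = 19.7
Cheapest is N34 - N16 - N3 - N2 - N24 at 19.5 ms.
So from N34 the first move is to N16.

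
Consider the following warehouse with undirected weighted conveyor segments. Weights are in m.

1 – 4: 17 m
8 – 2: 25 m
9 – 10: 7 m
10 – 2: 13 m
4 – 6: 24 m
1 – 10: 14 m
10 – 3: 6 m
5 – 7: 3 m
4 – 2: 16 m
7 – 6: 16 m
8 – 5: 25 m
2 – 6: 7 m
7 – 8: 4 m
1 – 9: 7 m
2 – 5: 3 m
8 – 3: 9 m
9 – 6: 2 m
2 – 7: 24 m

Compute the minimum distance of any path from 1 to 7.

22 m

Candidate routes:
1–9–6–2–5–7: 7+2+7+3+3 = 22
1–9–6–7: 7+2+16 = 25
The minimum is 22 m via 1–9–6–2–5–7.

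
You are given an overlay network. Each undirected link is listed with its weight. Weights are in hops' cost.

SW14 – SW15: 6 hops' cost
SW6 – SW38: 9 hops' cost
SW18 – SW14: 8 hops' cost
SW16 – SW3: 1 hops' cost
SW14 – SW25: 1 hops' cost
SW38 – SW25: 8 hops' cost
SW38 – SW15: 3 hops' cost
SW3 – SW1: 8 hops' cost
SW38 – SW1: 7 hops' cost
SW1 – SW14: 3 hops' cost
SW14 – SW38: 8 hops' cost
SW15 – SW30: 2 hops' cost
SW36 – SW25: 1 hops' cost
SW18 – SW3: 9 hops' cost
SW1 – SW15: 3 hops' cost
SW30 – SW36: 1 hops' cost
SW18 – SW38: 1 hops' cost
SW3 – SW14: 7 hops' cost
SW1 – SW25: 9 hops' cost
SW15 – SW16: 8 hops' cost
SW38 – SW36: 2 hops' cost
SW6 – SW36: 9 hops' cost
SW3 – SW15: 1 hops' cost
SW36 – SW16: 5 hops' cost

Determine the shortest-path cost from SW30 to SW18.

4 hops' cost

Shortest distances from SW30:
SW30: 0
SW36: 1  (via SW30)
SW25: 2  (via SW36)
SW15: 2  (via SW30)
SW14: 3  (via SW25)
SW3: 3  (via SW15)
SW38: 3  (via SW36)
SW18: 4  (via SW38)
Shortest route: SW30–SW36–SW38–SW18 = 4 hops' cost.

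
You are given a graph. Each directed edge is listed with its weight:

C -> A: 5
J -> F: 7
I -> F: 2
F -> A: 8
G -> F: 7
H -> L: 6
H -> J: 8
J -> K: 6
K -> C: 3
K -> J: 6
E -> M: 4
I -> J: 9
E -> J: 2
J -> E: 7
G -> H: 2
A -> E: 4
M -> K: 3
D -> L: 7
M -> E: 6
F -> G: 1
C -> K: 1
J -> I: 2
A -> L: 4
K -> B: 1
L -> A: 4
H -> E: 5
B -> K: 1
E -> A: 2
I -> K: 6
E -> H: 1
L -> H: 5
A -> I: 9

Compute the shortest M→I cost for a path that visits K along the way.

Best M to K: M–K costing 3
Best K to I: K–J–I costing 8
Total via K: 3 + 8 = 11.

11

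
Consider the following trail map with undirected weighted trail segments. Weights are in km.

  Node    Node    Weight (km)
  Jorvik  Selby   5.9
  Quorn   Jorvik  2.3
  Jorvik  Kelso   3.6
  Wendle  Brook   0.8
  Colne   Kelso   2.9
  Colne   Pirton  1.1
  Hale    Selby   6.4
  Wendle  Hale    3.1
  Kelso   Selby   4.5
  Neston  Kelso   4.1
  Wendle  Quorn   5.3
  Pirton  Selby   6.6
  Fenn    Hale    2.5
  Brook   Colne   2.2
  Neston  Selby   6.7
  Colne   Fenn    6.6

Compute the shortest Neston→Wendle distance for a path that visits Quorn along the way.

Shortest Neston→Quorn: Neston → Kelso → Jorvik → Quorn = 10
Shortest Quorn→Wendle: Quorn → Wendle = 5.3
Total via Quorn: 10 + 5.3 = 15.3 km.

15.3 km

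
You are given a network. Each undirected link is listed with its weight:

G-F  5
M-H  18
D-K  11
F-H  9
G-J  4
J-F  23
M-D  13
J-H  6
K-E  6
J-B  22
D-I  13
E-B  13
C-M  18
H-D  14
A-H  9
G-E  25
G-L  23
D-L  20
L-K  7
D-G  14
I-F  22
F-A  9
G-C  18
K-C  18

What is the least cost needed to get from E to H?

31

Candidate routes:
E → G → F → H: 25+5+9 = 39
E → K → D → H: 6+11+14 = 31
E → K → D → G → J → H: 6+11+14+4+6 = 41
E → G → J → H: 25+4+6 = 35
Cheapest is E → K → D → H at 31.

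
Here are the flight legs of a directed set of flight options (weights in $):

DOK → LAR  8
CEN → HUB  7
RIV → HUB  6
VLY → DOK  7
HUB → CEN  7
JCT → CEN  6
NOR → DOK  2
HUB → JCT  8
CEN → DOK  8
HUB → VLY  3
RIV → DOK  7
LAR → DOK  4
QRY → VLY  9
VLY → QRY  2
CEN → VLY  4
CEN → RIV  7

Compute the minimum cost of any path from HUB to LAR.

$18

Shortest distances from HUB:
HUB: 0
VLY: 3  (via HUB)
QRY: 5  (via VLY)
CEN: 7  (via HUB)
JCT: 8  (via HUB)
DOK: 10  (via VLY)
RIV: 14  (via CEN)
LAR: 18  (via DOK)
Shortest route: HUB → VLY → DOK → LAR = $18.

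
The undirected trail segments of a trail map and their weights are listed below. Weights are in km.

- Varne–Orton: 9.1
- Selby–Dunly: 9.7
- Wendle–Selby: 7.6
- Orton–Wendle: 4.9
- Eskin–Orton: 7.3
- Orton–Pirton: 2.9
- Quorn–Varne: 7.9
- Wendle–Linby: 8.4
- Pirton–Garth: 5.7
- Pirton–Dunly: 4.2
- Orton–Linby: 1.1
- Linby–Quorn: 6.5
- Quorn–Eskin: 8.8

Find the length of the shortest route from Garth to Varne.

Running Dijkstra from Garth:
Garth: 0
Pirton: 5.7  (via Garth)
Orton: 8.6  (via Pirton)
Linby: 9.7  (via Orton)
Dunly: 9.9  (via Pirton)
Wendle: 13.5  (via Orton)
Eskin: 15.9  (via Orton)
Quorn: 16.2  (via Linby)
Varne: 17.7  (via Orton)
Shortest route: Garth → Pirton → Orton → Varne = 17.7 km.

17.7 km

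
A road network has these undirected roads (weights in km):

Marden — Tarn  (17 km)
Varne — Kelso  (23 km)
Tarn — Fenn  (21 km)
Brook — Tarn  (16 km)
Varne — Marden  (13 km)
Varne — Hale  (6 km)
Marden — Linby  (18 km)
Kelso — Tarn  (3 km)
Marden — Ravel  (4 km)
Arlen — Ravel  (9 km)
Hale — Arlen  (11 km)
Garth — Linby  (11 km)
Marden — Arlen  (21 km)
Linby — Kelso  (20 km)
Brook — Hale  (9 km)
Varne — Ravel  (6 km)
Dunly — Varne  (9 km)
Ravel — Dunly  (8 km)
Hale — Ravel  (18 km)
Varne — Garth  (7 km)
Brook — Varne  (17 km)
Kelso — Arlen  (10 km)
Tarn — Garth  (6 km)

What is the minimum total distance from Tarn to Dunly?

Compare a few routes:
Tarn–Garth–Varne–Dunly: 6+7+9 = 22
Tarn–Garth–Varne–Ravel–Dunly: 6+7+6+8 = 27
The minimum is 22 km via Tarn–Garth–Varne–Dunly.

22 km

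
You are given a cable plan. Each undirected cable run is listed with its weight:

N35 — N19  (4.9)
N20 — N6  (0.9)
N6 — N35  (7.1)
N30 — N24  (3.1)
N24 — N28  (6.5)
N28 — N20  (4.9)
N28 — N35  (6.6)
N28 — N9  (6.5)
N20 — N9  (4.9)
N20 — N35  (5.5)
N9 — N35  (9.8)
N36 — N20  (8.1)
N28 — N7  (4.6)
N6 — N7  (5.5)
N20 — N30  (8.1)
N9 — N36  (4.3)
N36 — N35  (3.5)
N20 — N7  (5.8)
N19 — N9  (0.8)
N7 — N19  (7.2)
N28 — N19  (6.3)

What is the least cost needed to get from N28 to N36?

10.1

Shortest distances from N28:
N28: 0
N7: 4.6  (via N28)
N20: 4.9  (via N28)
N6: 5.8  (via N20)
N19: 6.3  (via N28)
N24: 6.5  (via N28)
N9: 6.5  (via N28)
N35: 6.6  (via N28)
N30: 9.6  (via N24)
N36: 10.1  (via N35)
Shortest route: N28–N35–N36 = 10.1.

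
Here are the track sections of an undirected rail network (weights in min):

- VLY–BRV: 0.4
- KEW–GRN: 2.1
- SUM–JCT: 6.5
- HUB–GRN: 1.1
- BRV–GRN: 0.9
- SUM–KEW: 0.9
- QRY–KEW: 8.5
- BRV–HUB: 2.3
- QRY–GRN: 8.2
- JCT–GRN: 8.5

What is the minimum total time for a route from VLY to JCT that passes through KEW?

Best VLY to KEW: VLY–BRV–GRN–KEW costing 3.4
Shortest KEW→JCT: KEW–SUM–JCT = 7.4
Total via KEW: 3.4 + 7.4 = 10.8 min.

10.8 min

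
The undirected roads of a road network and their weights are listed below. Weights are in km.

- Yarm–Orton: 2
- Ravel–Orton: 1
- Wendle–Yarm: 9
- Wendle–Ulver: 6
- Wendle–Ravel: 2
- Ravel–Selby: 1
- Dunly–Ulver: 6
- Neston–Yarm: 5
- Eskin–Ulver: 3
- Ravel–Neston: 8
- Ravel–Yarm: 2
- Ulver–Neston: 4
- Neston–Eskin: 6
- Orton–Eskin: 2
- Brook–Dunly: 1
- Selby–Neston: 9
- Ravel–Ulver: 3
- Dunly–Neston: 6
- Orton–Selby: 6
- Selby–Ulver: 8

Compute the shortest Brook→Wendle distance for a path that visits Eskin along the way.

Shortest Brook→Eskin: Brook → Dunly → Ulver → Eskin = 10
Shortest Eskin→Wendle: Eskin → Orton → Ravel → Wendle = 5
Total via Eskin: 10 + 5 = 15 km.

15 km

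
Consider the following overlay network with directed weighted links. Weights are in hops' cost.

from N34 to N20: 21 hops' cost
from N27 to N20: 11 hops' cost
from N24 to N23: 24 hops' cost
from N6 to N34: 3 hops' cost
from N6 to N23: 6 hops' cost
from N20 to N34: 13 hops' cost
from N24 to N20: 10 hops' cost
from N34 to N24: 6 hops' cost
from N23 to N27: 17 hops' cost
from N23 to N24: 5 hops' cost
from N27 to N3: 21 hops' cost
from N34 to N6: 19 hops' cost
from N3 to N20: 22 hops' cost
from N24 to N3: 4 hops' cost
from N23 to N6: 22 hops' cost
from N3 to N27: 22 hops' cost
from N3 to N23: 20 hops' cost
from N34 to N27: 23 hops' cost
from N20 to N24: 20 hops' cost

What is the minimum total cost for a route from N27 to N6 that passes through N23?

63 hops' cost

Best N27 to N23: N27 → N3 → N23 costing 41
Best N23 to N6: N23 → N6 costing 22
Total via N23: 41 + 22 = 63 hops' cost.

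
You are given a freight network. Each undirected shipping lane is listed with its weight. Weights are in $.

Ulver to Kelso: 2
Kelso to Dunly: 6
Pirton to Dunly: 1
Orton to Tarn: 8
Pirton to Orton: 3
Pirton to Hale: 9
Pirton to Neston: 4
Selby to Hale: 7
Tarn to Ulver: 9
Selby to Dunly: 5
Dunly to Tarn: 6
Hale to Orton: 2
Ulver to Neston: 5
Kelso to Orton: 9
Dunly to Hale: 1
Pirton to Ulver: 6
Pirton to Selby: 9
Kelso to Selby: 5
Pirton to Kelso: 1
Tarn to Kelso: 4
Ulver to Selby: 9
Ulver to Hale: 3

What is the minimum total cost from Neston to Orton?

$7

Settle nodes by increasing distance from Neston:
Neston: 0
Pirton: 4  (via Neston)
Dunly: 5  (via Pirton)
Kelso: 5  (via Pirton)
Ulver: 5  (via Neston)
Hale: 6  (via Dunly)
Orton: 7  (via Pirton)
Shortest route: Neston → Pirton → Orton = $7.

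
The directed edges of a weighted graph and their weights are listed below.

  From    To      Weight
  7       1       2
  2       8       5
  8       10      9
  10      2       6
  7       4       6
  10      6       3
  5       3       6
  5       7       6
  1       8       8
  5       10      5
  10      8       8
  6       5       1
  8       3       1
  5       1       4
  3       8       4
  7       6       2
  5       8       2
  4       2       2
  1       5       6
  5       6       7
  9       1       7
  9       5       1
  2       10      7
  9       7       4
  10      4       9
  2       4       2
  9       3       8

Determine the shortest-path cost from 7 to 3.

Shortest distances from 7:
7: 0
1: 2  (via 7)
6: 2  (via 7)
5: 3  (via 6)
8: 5  (via 5)
3: 6  (via 8)
Shortest route: 7 → 6 → 5 → 8 → 3 = 6.

6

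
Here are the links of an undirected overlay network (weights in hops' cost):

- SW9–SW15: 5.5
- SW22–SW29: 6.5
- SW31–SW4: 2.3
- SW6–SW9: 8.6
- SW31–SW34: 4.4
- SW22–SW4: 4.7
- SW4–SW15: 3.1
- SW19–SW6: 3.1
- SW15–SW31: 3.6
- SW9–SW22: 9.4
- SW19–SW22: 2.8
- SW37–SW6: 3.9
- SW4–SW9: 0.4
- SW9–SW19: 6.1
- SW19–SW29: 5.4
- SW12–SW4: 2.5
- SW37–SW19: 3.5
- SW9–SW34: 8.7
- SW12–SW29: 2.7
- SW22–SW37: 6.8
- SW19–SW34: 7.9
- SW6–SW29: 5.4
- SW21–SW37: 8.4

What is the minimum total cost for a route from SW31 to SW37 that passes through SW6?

15.2 hops' cost

Shortest SW31→SW6: SW31–SW4–SW9–SW6 = 11.3
Best SW6 to SW37: SW6–SW37 costing 3.9
Total via SW6: 11.3 + 3.9 = 15.2 hops' cost.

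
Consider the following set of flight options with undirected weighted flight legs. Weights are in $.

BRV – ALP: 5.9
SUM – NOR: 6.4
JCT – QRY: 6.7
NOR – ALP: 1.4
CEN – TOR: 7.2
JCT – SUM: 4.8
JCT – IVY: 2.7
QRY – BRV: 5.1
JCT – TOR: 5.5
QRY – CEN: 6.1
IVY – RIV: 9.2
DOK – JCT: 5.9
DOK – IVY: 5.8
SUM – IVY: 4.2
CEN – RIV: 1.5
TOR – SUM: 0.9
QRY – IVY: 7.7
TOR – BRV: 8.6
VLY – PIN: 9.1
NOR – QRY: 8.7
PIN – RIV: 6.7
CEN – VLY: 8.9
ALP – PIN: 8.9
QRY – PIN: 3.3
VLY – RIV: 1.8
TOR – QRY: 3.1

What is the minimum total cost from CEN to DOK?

$16.5

Enumerating some paths:
CEN → RIV → IVY → DOK: 1.5+9.2+5.8 = 16.5
CEN → TOR → SUM → IVY → DOK: 7.2+0.9+4.2+5.8 = 18.1
CEN → TOR → JCT → DOK: 7.2+5.5+5.9 = 18.6
CEN → QRY → JCT → DOK: 6.1+6.7+5.9 = 18.7
The minimum is $16.5 via CEN → RIV → IVY → DOK.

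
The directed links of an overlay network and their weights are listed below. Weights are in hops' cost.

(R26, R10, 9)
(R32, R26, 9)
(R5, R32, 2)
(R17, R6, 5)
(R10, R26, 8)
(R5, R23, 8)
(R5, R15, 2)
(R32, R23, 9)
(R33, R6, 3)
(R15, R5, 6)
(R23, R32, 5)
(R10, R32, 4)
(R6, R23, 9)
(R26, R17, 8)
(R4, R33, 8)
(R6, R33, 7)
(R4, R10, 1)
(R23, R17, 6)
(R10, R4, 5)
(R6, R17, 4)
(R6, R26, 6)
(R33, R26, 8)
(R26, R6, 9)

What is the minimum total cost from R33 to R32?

Settle nodes by increasing distance from R33:
R33: 0
R6: 3  (via R33)
R17: 7  (via R6)
R26: 8  (via R33)
R23: 12  (via R6)
R10: 17  (via R26)
R32: 17  (via R23)
Shortest route: R33 → R6 → R23 → R32 = 17 hops' cost.

17 hops' cost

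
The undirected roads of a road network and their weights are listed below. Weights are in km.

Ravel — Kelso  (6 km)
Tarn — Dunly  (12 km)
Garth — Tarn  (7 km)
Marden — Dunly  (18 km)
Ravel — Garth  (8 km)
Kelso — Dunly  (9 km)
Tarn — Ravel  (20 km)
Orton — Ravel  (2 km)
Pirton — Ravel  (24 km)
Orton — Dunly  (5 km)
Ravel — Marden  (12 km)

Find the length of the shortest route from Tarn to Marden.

Candidate routes:
Tarn - Garth - Ravel - Marden: 7+8+12 = 27
Tarn - Dunly - Orton - Ravel - Marden: 12+5+2+12 = 31
Tarn - Dunly - Marden: 12+18 = 30
The minimum is 27 km via Tarn - Garth - Ravel - Marden.

27 km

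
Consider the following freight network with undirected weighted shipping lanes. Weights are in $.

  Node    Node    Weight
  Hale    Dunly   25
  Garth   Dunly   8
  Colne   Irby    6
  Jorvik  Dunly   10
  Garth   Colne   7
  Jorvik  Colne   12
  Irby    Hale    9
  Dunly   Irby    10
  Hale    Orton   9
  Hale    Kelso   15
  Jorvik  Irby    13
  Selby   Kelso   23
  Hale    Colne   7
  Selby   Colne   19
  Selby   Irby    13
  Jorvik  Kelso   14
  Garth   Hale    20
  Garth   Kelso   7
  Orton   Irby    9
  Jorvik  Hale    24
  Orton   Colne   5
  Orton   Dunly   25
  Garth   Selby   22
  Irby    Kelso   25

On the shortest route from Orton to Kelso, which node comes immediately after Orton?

Colne

Compare a few routes:
Orton–Colne–Garth–Kelso: 5+7+7 = 19
Orton–Hale–Kelso: 9+15 = 24
Cheapest is Orton–Colne–Garth–Kelso at $19.
So from Orton the first move is to Colne.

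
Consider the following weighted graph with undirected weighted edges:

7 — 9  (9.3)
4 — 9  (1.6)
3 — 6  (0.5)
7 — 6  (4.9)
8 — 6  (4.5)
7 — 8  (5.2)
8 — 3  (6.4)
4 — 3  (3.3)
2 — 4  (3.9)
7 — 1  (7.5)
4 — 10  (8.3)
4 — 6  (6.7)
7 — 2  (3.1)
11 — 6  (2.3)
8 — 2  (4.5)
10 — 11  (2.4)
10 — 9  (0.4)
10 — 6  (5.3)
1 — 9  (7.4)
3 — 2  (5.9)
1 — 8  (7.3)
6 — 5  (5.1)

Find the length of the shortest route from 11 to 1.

Compare a few routes:
11 → 10 → 9 → 1: 2.4+0.4+7.4 = 10.2
11 → 6 → 8 → 1: 2.3+4.5+7.3 = 14.1
Cheapest is 11 → 10 → 9 → 1 at 10.2.

10.2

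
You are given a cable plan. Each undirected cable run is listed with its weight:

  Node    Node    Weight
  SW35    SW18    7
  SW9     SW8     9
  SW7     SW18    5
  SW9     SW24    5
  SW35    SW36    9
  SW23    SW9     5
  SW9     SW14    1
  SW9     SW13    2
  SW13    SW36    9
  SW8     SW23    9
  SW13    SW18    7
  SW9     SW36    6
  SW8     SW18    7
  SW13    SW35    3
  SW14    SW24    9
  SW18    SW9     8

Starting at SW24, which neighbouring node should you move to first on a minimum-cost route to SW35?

SW9

Compare a few routes:
SW24–SW9–SW18–SW35: 5+8+7 = 20
SW24–SW14–SW9–SW13–SW35: 9+1+2+3 = 15
SW24–SW9–SW13–SW35: 5+2+3 = 10
The minimum is 10 via SW24–SW9–SW13–SW35.
So from SW24 the first move is to SW9.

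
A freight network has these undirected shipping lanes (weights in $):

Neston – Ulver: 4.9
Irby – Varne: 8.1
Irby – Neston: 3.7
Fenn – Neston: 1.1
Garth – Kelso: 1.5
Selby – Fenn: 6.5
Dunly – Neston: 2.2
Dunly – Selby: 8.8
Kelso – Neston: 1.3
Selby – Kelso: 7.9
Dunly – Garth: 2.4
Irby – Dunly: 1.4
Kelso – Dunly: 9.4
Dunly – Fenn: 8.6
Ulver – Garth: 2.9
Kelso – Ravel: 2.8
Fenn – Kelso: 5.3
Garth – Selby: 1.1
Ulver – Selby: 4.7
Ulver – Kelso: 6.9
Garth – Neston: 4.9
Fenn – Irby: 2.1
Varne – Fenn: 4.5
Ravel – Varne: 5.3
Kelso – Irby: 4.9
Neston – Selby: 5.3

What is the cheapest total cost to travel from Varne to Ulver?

Shortest distances from Varne:
Varne: 0
Fenn: 4.5  (via Varne)
Ravel: 5.3  (via Varne)
Neston: 5.6  (via Fenn)
Irby: 6.6  (via Fenn)
Kelso: 6.9  (via Neston)
Dunly: 7.8  (via Neston)
Garth: 8.4  (via Kelso)
Selby: 9.5  (via Garth)
Ulver: 10.5  (via Neston)
Shortest route: Varne–Fenn–Neston–Ulver = $10.5.

$10.5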